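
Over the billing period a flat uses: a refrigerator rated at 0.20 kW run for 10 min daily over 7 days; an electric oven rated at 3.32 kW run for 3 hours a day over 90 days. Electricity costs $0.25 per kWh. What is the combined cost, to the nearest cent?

$224.16

refrigerator: Runtime = 10 min × 7 = 70 min = 1.166666… h
refrigerator: 0.2 kW × 1.166666… h = 0.233333… kWh
electric oven: Runtime = 3 h/day × 90 days = 270 h
electric oven: 3.32 kW × 270 h = 896.4 kWh
Total energy = 896.633333… kWh
Cost = 896.633333… × $0.25 = $224.16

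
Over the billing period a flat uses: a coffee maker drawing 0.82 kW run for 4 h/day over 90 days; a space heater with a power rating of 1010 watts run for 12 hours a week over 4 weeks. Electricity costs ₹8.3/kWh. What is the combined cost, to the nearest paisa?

₹2852.54

coffee maker: Runtime = 4 h/day × 90 days = 360 h
coffee maker: 0.82 kW × 360 h = 295.2 kWh
space heater: Runtime = 12 h/week × 4 weeks = 48 h
space heater: 1.01 kW × 48 h = 48.48 kWh
Total energy = 343.68 kWh
Cost = 343.68 × ₹8.3 = ₹2852.54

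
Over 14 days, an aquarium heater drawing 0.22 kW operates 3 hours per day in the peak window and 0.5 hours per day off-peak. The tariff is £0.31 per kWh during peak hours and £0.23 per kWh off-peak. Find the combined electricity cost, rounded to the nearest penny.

£3.22

Peak energy = 0.22 kW × 3 h × 14 = 9.24 kWh
Off-peak energy = 0.22 kW × 0.5 h × 14 = 1.54 kWh
Cost = 9.24 × £0.31 + 1.54 × £0.23 = £2.8644 + £0.3542 = £3.22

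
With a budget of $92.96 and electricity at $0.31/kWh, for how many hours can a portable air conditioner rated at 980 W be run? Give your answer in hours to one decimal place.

306.0 h

Energy available = $92.96 ÷ $0.31/kWh = 299.871 kWh
Hours = 299.871 kWh ÷ 0.98 kW = 306.0 h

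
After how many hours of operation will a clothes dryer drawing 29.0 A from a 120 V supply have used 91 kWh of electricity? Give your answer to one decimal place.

Power = 29.0 A × 120 V = 3480 W = 3.48 kW
Hours = 91 kWh ÷ 3.48 kW = 26.1 h

26.1 h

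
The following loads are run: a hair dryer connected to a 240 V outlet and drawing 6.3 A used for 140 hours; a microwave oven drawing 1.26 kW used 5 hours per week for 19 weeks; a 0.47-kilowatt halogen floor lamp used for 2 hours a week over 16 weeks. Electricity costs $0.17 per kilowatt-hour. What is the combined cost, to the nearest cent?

$58.89

hair dryer: Power = 6.3 A × 240 V = 1512 W = 1.512 kW
hair dryer: 1.512 kW × 140 h = 211.68 kWh
microwave oven: Runtime = 5 h/week × 19 weeks = 95 h
microwave oven: 1.26 kW × 95 h = 119.7 kWh
halogen floor lamp: Runtime = 2 h/week × 16 weeks = 32 h
halogen floor lamp: 0.47 kW × 32 h = 15.04 kWh
Total energy = 346.42 kWh
Cost = 346.42 × $0.17 = $58.89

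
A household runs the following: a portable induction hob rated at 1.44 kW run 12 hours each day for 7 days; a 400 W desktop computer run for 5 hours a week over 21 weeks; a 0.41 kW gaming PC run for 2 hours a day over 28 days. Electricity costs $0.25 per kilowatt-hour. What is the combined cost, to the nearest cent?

$46.48

portable induction hob: Runtime = 12 h/day × 7 days = 84 h
portable induction hob: 1.44 kW × 84 h = 120.96 kWh
desktop computer: Runtime = 5 h/week × 21 weeks = 105 h
desktop computer: 0.4 kW × 105 h = 42 kWh
gaming PC: Runtime = 2 h/day × 28 days = 56 h
gaming PC: 0.41 kW × 56 h = 22.96 kWh
Total energy = 185.92 kWh
Cost = 185.92 × $0.25 = $46.48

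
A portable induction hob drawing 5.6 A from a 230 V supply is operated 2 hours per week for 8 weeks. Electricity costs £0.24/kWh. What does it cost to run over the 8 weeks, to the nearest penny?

£4.95

Power = 5.6 A × 230 V = 1288 W = 1.288 kW
Runtime = 2 h/week × 8 weeks = 16 h
Energy = 1.288 kW × 16 h = 20.608 kWh
Cost = 20.608 kWh × £0.24/kWh = £4.95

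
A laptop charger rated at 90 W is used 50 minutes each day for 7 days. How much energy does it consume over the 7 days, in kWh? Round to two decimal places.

Runtime = 50 min × 7 = 350 min = 5.833333… h
Energy = 0.09 kW × 5.833333… h = 0.525 kWh ≈ 0.53 kWh

0.53 kWh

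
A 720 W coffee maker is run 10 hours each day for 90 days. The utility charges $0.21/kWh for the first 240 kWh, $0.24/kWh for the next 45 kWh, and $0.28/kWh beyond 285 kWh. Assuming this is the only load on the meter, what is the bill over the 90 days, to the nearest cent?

$162.84

Runtime = 10 h/day × 90 days = 900 h
Energy = 0.72 kW × 900 h = 648 kWh
Tier 1 (0–240 kWh): 240 × $0.21 = $50.4
Tier 2 (240–285 kWh): 45 × $0.24 = $10.8
Above 285 kWh: 363 × $0.28 = $101.64
Bill = $162.84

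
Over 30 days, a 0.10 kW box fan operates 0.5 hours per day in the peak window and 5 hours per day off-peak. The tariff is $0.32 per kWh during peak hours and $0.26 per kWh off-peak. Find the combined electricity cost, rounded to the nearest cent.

Peak energy = 0.1 kW × 0.5 h × 30 = 1.5 kWh
Off-peak energy = 0.1 kW × 5 h × 30 = 15 kWh
Cost = 1.5 × $0.32 + 15 × $0.26 = $0.48 + $3.9 = $4.38

$4.38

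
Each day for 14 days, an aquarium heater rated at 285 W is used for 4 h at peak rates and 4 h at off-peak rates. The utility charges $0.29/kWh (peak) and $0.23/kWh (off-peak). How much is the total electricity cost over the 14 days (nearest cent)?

$8.30

Peak energy = 0.285 kW × 4 h × 14 = 15.96 kWh
Off-peak energy = 0.285 kW × 4 h × 14 = 15.96 kWh
Cost = 15.96 × $0.29 + 15.96 × $0.23 = $4.6284 + $3.6708 = $8.30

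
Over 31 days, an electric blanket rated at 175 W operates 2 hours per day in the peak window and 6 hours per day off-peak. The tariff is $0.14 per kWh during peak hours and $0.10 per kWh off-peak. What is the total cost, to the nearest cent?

Peak energy = 0.175 kW × 2 h × 31 = 10.85 kWh
Off-peak energy = 0.175 kW × 6 h × 31 = 32.55 kWh
Cost = 10.85 × $0.14 + 32.55 × $0.10 = $1.519 + $3.255 = $4.77

$4.77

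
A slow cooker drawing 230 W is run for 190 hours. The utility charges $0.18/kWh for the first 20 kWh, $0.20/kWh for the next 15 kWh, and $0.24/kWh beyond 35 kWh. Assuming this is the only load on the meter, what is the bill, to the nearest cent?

Energy = 0.23 kW × 190 h = 43.7 kWh
Tier 1 (0–20 kWh): 20 × $0.18 = $3.6
Tier 2 (20–35 kWh): 15 × $0.20 = $3
Above 35 kWh: 8.7 × $0.24 = $2.088
Bill = $8.69

$8.69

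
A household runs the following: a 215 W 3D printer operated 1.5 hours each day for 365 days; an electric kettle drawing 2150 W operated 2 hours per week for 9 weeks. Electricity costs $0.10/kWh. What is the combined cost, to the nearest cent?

$15.64

3D printer: Runtime = 1.5 h/day × 365 days = 547.5 h
3D printer: 0.215 kW × 547.5 h = 117.7125 kWh
electric kettle: Runtime = 2 h/week × 9 weeks = 18 h
electric kettle: 2.15 kW × 18 h = 38.7 kWh
Total energy = 156.4125 kWh
Cost = 156.4125 × $0.10 = $15.64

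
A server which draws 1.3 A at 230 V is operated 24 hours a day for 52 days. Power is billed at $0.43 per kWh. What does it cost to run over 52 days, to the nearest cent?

Power = 1.3 A × 230 V = 299 W = 0.299 kW
Runtime = 24 h × 52 = 1248 h
Energy = 0.299 kW × 1248 h = 373.152 kWh
Cost = 373.152 kWh × $0.43/kWh = $160.46

$160.46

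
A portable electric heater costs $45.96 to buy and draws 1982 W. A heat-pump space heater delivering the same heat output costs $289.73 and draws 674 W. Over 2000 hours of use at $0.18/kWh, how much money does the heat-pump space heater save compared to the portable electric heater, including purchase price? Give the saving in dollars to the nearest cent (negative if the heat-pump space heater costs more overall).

$227.11

portable electric heater: $45.96 + (1982/1000) kW × 2000 h × $0.18 = $45.96 + $713.52 = $759.48
heat-pump space heater: $289.73 + (674/1000) kW × 2000 h × $0.18 = $289.73 + $242.64 = $532.37
Saving = $759.48 − $532.37 = $227.11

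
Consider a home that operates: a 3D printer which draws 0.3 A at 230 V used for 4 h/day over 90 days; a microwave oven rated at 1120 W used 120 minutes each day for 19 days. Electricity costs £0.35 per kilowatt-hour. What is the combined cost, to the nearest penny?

3D printer: Power = 0.3 A × 230 V = 69 W = 0.069 kW
3D printer: Runtime = 4 h/day × 90 days = 360 h
3D printer: 0.069 kW × 360 h = 24.84 kWh
microwave oven: Runtime = 120 min × 19 = 2280 min = 38 h
microwave oven: 1.12 kW × 38 h = 42.56 kWh
Total energy = 67.4 kWh
Cost = 67.4 × £0.35 = £23.59

£23.59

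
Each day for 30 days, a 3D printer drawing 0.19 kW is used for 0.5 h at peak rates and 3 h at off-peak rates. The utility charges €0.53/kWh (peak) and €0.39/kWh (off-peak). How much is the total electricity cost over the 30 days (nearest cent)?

Peak energy = 0.19 kW × 0.5 h × 30 = 2.85 kWh
Off-peak energy = 0.19 kW × 3 h × 30 = 17.1 kWh
Cost = 2.85 × €0.53 + 17.1 × €0.39 = €1.5105 + €6.669 = €8.18

€8.18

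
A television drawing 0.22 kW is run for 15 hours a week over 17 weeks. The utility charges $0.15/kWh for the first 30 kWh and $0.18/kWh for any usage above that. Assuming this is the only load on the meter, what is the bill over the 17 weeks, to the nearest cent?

$9.20

Runtime = 15 h/week × 17 weeks = 255 h
Energy = 0.22 kW × 255 h = 56.1 kWh
Tier 1 (0–30 kWh): 30 × $0.15 = $4.5
Above 30 kWh: 26.1 × $0.18 = $4.698
Bill = $9.20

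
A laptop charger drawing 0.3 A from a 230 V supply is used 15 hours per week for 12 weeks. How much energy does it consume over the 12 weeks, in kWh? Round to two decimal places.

12.42 kWh

Power = 0.3 A × 230 V = 69 W = 0.069 kW
Runtime = 15 h/week × 12 weeks = 180 h
Energy = 0.069 kW × 180 h = 12.42 kWh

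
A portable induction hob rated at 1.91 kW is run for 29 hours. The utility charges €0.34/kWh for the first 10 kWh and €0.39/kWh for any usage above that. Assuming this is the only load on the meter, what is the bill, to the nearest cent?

Energy = 1.91 kW × 29 h = 55.39 kWh
Tier 1 (0–10 kWh): 10 × €0.34 = €3.4
Above 10 kWh: 45.39 × €0.39 = €17.7021
Bill = €21.10

€21.10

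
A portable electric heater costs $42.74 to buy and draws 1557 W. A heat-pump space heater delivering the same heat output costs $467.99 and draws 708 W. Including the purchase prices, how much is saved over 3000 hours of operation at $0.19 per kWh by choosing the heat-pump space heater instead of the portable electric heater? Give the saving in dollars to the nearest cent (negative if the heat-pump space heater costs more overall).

$58.68

portable electric heater: $42.74 + (1557/1000) kW × 3000 h × $0.19 = $42.74 + $887.49 = $930.23
heat-pump space heater: $467.99 + (708/1000) kW × 3000 h × $0.19 = $467.99 + $403.56 = $871.55
Saving = $930.23 − $871.55 = $58.68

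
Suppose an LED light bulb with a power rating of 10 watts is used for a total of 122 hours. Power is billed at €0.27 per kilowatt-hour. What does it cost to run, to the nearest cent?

Energy = 0.01 kW × 122 h = 1.22 kWh
Cost = 1.22 kWh × €0.27/kWh = €0.33

€0.33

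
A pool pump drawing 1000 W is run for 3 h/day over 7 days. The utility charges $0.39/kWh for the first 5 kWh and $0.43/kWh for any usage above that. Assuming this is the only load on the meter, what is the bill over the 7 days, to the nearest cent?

$8.83

Runtime = 3 h/day × 7 days = 21 h
Energy = 1 kW × 21 h = 21 kWh
Tier 1 (0–5 kWh): 5 × $0.39 = $1.95
Above 5 kWh: 16 × $0.43 = $6.88
Bill = $8.83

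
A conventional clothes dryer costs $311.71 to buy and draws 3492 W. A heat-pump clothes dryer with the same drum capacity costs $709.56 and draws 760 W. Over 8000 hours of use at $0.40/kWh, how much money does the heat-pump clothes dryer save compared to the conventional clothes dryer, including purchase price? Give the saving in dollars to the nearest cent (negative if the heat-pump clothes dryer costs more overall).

conventional clothes dryer: $311.71 + (3492/1000) kW × 8000 h × $0.40 = $311.71 + $11174.4 = $11486.11
heat-pump clothes dryer: $709.56 + (760/1000) kW × 8000 h × $0.40 = $709.56 + $2432 = $3141.56
Saving = $11486.11 − $3141.56 = $8344.55

$8344.55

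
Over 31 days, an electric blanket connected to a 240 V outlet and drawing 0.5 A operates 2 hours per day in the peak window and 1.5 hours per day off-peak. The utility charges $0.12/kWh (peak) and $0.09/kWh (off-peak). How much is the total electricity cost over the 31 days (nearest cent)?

Power = 0.5 A × 240 V = 120 W = 0.12 kW
Peak energy = 0.12 kW × 2 h × 31 = 7.44 kWh
Off-peak energy = 0.12 kW × 1.5 h × 31 = 5.58 kWh
Cost = 7.44 × $0.12 + 5.58 × $0.09 = $0.8928 + $0.5022 = $1.40

$1.40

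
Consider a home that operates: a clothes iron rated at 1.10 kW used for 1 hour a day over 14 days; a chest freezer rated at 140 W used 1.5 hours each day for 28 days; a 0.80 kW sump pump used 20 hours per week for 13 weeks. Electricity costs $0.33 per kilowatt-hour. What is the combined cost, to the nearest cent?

clothes iron: Runtime = 1 h/day × 14 days = 14 h
clothes iron: 1.1 kW × 14 h = 15.4 kWh
chest freezer: Runtime = 1.5 h/day × 28 days = 42 h
chest freezer: 0.14 kW × 42 h = 5.88 kWh
sump pump: Runtime = 20 h/week × 13 weeks = 260 h
sump pump: 0.8 kW × 260 h = 208 kWh
Total energy = 229.28 kWh
Cost = 229.28 × $0.33 = $75.66

$75.66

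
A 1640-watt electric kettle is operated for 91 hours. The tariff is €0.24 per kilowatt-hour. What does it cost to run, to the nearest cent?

Energy = 1.64 kW × 91 h = 149.24 kWh
Cost = 149.24 kWh × €0.24/kWh = €35.82

€35.82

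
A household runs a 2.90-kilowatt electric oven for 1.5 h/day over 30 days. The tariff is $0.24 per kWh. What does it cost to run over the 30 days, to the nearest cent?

Runtime = 1.5 h/day × 30 days = 45 h
Energy = 2.9 kW × 45 h = 130.5 kWh
Cost = 130.5 kWh × $0.24/kWh = $31.32

$31.32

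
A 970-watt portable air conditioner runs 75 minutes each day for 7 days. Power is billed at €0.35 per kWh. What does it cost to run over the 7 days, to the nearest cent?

Runtime = 75 min × 7 = 525 min = 8.75 h
Energy = 0.97 kW × 8.75 h = 8.4875 kWh
Cost = 8.4875 kWh × €0.35/kWh = €2.97

€2.97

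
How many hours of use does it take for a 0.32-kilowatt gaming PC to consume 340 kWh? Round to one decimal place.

1062.5 h

Hours = 340 kWh ÷ 0.32 kW = 1062.5 h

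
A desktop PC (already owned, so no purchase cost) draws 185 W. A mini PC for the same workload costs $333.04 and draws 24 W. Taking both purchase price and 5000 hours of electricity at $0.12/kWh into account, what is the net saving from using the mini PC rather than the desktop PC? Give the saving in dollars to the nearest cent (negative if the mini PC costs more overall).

-$236.44

desktop PC: $0.00 + (185/1000) kW × 5000 h × $0.12 = $0.00 + $111 = $111
mini PC: $333.04 + (24/1000) kW × 5000 h × $0.12 = $333.04 + $14.4 = $347.44
Saving = $111 − $347.44 = −$236.44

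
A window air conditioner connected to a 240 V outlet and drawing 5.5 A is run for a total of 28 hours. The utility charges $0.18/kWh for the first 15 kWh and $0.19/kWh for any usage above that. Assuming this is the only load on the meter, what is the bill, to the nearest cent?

$6.87

Power = 5.5 A × 240 V = 1320 W = 1.32 kW
Energy = 1.32 kW × 28 h = 36.96 kWh
Tier 1 (0–15 kWh): 15 × $0.18 = $2.7
Above 15 kWh: 21.96 × $0.19 = $4.1724
Bill = $6.87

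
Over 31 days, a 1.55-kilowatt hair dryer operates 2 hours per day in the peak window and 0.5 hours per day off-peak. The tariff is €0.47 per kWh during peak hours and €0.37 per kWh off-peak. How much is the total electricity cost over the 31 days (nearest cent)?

Peak energy = 1.55 kW × 2 h × 31 = 96.1 kWh
Off-peak energy = 1.55 kW × 0.5 h × 31 = 24.025 kWh
Cost = 96.1 × €0.47 + 24.025 × €0.37 = €45.167 + €8.88925 = €54.06

€54.06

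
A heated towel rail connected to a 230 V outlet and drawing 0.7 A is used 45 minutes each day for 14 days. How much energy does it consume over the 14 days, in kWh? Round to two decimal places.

Power = 0.7 A × 230 V = 161 W = 0.161 kW
Runtime = 45 min × 14 = 630 min = 10.5 h
Energy = 0.161 kW × 10.5 h = 1.6905 kWh ≈ 1.69 kWh

1.69 kWh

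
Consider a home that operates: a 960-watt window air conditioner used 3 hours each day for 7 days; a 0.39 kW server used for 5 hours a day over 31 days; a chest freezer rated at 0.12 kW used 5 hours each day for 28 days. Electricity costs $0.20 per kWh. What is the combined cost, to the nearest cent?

$19.48

window air conditioner: Runtime = 3 h/day × 7 days = 21 h
window air conditioner: 0.96 kW × 21 h = 20.16 kWh
server: Runtime = 5 h/day × 31 days = 155 h
server: 0.39 kW × 155 h = 60.45 kWh
chest freezer: Runtime = 5 h/day × 28 days = 140 h
chest freezer: 0.12 kW × 140 h = 16.8 kWh
Total energy = 97.41 kWh
Cost = 97.41 × $0.20 = $19.48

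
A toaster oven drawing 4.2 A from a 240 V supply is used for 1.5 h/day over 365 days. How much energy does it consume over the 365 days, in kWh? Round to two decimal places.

Power = 4.2 A × 240 V = 1008 W = 1.008 kW
Runtime = 1.5 h/day × 365 days = 547.5 h
Energy = 1.008 kW × 547.5 h = 551.88 kWh

551.88 kWh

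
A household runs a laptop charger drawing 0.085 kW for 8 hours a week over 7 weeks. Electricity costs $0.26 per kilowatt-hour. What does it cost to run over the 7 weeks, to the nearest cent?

Runtime = 8 h/week × 7 weeks = 56 h
Energy = 0.085 kW × 56 h = 4.76 kWh
Cost = 4.76 kWh × $0.26/kWh = $1.24

$1.24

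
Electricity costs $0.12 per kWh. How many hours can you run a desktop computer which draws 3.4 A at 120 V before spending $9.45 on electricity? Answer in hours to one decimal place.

193.0 h

Power = 3.4 A × 120 V = 408 W = 0.408 kW
Energy available = $9.45 ÷ $0.12/kWh = 78.75 kWh
Hours = 78.75 kWh ÷ 0.408 kW = 193.0 h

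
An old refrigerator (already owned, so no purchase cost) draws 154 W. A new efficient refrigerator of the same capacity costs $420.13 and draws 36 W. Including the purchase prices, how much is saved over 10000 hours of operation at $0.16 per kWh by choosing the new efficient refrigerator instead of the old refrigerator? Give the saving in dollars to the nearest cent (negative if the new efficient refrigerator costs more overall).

old refrigerator: $0.00 + (154/1000) kW × 10000 h × $0.16 = $0.00 + $246.4 = $246.4
new efficient refrigerator: $420.13 + (36/1000) kW × 10000 h × $0.16 = $420.13 + $57.6 = $477.73
Saving = $246.4 − $477.73 = −$231.33

-$231.33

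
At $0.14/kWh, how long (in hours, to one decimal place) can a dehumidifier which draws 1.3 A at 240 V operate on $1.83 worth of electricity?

Power = 1.3 A × 240 V = 312 W = 0.312 kW
Energy available = $1.83 ÷ $0.14/kWh = 13.0714 kWh
Hours = 13.0714 kWh ÷ 0.312 kW = 41.9 h

41.9 h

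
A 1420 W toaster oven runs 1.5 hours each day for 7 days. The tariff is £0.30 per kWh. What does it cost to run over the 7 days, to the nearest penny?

£4.47

Runtime = 1.5 h/day × 7 days = 10.5 h
Energy = 1.42 kW × 10.5 h = 14.91 kWh
Cost = 14.91 kWh × £0.30/kWh = £4.47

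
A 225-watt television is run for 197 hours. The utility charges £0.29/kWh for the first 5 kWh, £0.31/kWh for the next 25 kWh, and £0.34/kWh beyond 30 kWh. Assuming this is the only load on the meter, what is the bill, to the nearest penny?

£14.07

Energy = 0.225 kW × 197 h = 44.325 kWh
Tier 1 (0–5 kWh): 5 × £0.29 = £1.45
Tier 2 (5–30 kWh): 25 × £0.31 = £7.75
Above 30 kWh: 14.325 × £0.34 = £4.8705
Bill = £14.07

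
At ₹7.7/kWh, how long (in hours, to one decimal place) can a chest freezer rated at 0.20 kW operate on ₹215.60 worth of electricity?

Energy available = ₹215.60 ÷ ₹7.7/kWh = 28 kWh
Hours = 28 kWh ÷ 0.2 kW = 140.0 h

140.0 h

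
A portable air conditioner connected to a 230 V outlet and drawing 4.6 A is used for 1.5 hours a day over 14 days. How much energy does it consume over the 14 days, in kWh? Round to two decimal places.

Power = 4.6 A × 230 V = 1058 W = 1.058 kW
Runtime = 1.5 h/day × 14 days = 21 h
Energy = 1.058 kW × 21 h = 22.218 kWh ≈ 22.22 kWh

22.22 kWh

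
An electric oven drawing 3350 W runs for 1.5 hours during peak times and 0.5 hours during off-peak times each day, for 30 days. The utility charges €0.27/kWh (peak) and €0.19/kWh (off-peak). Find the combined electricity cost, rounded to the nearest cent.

Peak energy = 3.35 kW × 1.5 h × 30 = 150.75 kWh
Off-peak energy = 3.35 kW × 0.5 h × 30 = 50.25 kWh
Cost = 150.75 × €0.27 + 50.25 × €0.19 = €40.7025 + €9.5475 = €50.25

€50.25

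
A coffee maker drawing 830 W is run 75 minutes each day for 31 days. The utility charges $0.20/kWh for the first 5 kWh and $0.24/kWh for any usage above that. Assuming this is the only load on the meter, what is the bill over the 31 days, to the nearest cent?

Runtime = 75 min × 31 = 2325 min = 38.75 h
Energy = 0.83 kW × 38.75 h = 32.1625 kWh
Tier 1 (0–5 kWh): 5 × $0.20 = $1
Above 5 kWh: 27.1625 × $0.24 = $6.519
Bill = $7.52

$7.52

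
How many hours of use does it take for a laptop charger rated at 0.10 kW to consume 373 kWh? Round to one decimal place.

3730.0 h

Hours = 373 kWh ÷ 0.1 kW = 3730.0 h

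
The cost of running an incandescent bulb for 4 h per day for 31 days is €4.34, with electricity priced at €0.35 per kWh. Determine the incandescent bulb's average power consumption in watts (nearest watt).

100 W

Energy = €4.34 ÷ €0.35/kWh = 12.4 kWh
Runtime = 4 h/day × 31 days = 124 h
Power = 12.4 kWh ÷ 124 h = 0.1 kW = 100 W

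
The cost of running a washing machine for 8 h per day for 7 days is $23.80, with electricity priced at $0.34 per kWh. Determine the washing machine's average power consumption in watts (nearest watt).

1250 W

Energy = $23.80 ÷ $0.34/kWh = 70 kWh
Runtime = 8 h/day × 7 days = 56 h
Power = 70 kWh ÷ 56 h = 1.25 kW = 1250 W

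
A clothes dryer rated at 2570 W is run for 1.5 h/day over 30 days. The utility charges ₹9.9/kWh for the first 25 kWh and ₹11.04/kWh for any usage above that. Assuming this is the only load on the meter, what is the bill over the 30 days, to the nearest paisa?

₹1248.28

Runtime = 1.5 h/day × 30 days = 45 h
Energy = 2.57 kW × 45 h = 115.65 kWh
Tier 1 (0–25 kWh): 25 × ₹9.9 = ₹247.5
Above 25 kWh: 90.65 × ₹11.04 = ₹1000.776
Bill = ₹1248.28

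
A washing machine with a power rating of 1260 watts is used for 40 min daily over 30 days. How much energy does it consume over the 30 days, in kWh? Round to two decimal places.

Runtime = 40 min × 30 = 1200 min = 20 h
Energy = 1.26 kW × 20 h = 25.2 kWh

25.20 kWh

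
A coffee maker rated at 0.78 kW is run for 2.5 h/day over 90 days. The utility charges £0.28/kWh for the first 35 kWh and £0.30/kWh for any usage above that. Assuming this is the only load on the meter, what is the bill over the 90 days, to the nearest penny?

£51.95

Runtime = 2.5 h/day × 90 days = 225 h
Energy = 0.78 kW × 225 h = 175.5 kWh
Tier 1 (0–35 kWh): 35 × £0.28 = £9.8
Above 35 kWh: 140.5 × £0.30 = £42.15
Bill = £51.95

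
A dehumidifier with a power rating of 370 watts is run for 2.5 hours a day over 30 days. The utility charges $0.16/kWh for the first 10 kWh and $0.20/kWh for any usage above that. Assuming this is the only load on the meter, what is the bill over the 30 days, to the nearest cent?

$5.15

Runtime = 2.5 h/day × 30 days = 75 h
Energy = 0.37 kW × 75 h = 27.75 kWh
Tier 1 (0–10 kWh): 10 × $0.16 = $1.6
Above 10 kWh: 17.75 × $0.20 = $3.55
Bill = $5.15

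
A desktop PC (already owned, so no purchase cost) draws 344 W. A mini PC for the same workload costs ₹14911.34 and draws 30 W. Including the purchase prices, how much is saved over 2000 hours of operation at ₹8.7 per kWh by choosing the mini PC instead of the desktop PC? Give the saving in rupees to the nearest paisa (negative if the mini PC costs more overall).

desktop PC: ₹0.00 + (344/1000) kW × 2000 h × ₹8.7 = ₹0.00 + ₹5985.6 = ₹5985.6
mini PC: ₹14911.34 + (30/1000) kW × 2000 h × ₹8.7 = ₹14911.34 + ₹522 = ₹15433.34
Saving = ₹5985.6 − ₹15433.34 = −₹9447.74

-₹9447.74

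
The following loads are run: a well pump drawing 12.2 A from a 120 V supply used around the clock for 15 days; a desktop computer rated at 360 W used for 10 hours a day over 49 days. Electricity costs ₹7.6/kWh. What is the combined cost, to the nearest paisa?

well pump: Power = 12.2 A × 120 V = 1464 W = 1.464 kW
well pump: Runtime = 24 h × 15 = 360 h
well pump: 1.464 kW × 360 h = 527.04 kWh
desktop computer: Runtime = 10 h/day × 49 days = 490 h
desktop computer: 0.36 kW × 490 h = 176.4 kWh
Total energy = 703.44 kWh
Cost = 703.44 × ₹7.6 = ₹5346.14

₹5346.14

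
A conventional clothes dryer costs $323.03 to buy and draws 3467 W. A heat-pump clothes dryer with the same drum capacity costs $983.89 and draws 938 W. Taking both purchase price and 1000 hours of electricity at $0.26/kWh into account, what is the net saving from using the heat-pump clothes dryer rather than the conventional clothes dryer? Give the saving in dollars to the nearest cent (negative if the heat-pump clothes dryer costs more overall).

conventional clothes dryer: $323.03 + (3467/1000) kW × 1000 h × $0.26 = $323.03 + $901.42 = $1224.45
heat-pump clothes dryer: $983.89 + (938/1000) kW × 1000 h × $0.26 = $983.89 + $243.88 = $1227.77
Saving = $1224.45 − $1227.77 = −$3.32

-$3.32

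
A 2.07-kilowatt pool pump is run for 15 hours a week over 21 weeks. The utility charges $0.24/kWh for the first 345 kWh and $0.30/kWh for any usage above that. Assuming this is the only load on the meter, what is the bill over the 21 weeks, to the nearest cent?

Runtime = 15 h/week × 21 weeks = 315 h
Energy = 2.07 kW × 315 h = 652.05 kWh
Tier 1 (0–345 kWh): 345 × $0.24 = $82.8
Above 345 kWh: 307.05 × $0.30 = $92.115
Bill = $174.92

$174.92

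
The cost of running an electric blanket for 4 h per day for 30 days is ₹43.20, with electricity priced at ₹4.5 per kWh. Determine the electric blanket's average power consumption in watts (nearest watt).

Energy = ₹43.20 ÷ ₹4.5/kWh = 9.6 kWh
Runtime = 4 h/day × 30 days = 120 h
Power = 9.6 kWh ÷ 120 h = 0.08 kW = 80 W

80 W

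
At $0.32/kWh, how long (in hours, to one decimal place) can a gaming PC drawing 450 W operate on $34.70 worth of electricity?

241.0 h

Energy available = $34.70 ÷ $0.32/kWh = 108.4375 kWh
Hours = 108.4375 kWh ÷ 0.45 kW = 241.0 h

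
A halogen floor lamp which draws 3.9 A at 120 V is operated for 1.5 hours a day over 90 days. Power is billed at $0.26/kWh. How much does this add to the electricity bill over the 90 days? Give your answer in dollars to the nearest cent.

$16.43

Power = 3.9 A × 120 V = 468 W = 0.468 kW
Runtime = 1.5 h/day × 90 days = 135 h
Energy = 0.468 kW × 135 h = 63.18 kWh
Cost = 63.18 kWh × $0.26/kWh = $16.43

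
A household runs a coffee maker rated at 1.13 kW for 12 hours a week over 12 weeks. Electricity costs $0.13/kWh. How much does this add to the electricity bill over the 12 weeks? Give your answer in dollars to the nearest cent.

Runtime = 12 h/week × 12 weeks = 144 h
Energy = 1.13 kW × 144 h = 162.72 kWh
Cost = 162.72 kWh × $0.13/kWh = $21.15

$21.15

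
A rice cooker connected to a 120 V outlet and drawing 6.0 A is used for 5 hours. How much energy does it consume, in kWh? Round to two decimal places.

3.60 kWh

Power = 6.0 A × 120 V = 720 W = 0.72 kW
Energy = 0.72 kW × 5 h = 3.6 kWh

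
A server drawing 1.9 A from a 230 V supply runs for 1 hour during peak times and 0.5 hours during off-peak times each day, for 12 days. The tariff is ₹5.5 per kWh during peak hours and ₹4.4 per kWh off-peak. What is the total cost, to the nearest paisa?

Power = 1.9 A × 230 V = 437 W = 0.437 kW
Peak energy = 0.437 kW × 1 h × 12 = 5.244 kWh
Off-peak energy = 0.437 kW × 0.5 h × 12 = 2.622 kWh
Cost = 5.244 × ₹5.5 + 2.622 × ₹4.4 = ₹28.842 + ₹11.5368 = ₹40.38

₹40.38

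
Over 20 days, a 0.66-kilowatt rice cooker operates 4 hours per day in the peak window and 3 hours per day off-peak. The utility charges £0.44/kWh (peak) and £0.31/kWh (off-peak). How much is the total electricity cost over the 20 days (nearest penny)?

£35.51

Peak energy = 0.66 kW × 4 h × 20 = 52.8 kWh
Off-peak energy = 0.66 kW × 3 h × 20 = 39.6 kWh
Cost = 52.8 × £0.44 + 39.6 × £0.31 = £23.232 + £12.276 = £35.51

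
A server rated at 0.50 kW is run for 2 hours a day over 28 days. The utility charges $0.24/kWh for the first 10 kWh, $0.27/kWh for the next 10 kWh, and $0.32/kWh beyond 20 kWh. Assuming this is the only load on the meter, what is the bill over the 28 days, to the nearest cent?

$7.66

Runtime = 2 h/day × 28 days = 56 h
Energy = 0.5 kW × 56 h = 28 kWh
Tier 1 (0–10 kWh): 10 × $0.24 = $2.4
Tier 2 (10–20 kWh): 10 × $0.27 = $2.7
Above 20 kWh: 8 × $0.32 = $2.56
Bill = $7.66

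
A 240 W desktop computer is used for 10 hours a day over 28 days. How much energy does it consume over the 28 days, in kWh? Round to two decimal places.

67.20 kWh

Runtime = 10 h/day × 28 days = 280 h
Energy = 0.24 kW × 280 h = 67.2 kWh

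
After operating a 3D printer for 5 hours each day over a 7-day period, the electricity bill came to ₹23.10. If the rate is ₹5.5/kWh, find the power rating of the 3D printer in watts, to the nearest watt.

Energy = ₹23.10 ÷ ₹5.5/kWh = 4.2 kWh
Runtime = 5 h/day × 7 days = 35 h
Power = 4.2 kWh ÷ 35 h = 0.12 kW = 120 W

120 W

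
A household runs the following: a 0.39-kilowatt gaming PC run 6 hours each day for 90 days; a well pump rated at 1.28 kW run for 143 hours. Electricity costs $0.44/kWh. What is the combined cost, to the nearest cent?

gaming PC: Runtime = 6 h/day × 90 days = 540 h
gaming PC: 0.39 kW × 540 h = 210.6 kWh
well pump: 1.28 kW × 143 h = 183.04 kWh
Total energy = 393.64 kWh
Cost = 393.64 × $0.44 = $173.20

$173.20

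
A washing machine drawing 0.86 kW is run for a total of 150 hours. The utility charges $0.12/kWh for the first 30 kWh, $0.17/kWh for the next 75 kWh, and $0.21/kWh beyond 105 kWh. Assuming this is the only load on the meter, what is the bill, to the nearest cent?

Energy = 0.86 kW × 150 h = 129 kWh
Tier 1 (0–30 kWh): 30 × $0.12 = $3.6
Tier 2 (30–105 kWh): 75 × $0.17 = $12.75
Above 105 kWh: 24 × $0.21 = $5.04
Bill = $21.39

$21.39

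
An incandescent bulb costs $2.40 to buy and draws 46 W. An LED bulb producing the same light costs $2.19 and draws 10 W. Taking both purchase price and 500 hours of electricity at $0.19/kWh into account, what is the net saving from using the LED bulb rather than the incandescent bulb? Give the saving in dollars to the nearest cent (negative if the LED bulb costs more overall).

incandescent bulb: $2.40 + (46/1000) kW × 500 h × $0.19 = $2.40 + $4.37 = $6.77
LED bulb: $2.19 + (10/1000) kW × 500 h × $0.19 = $2.19 + $0.95 = $3.14
Saving = $6.77 − $3.14 = $3.63

$3.63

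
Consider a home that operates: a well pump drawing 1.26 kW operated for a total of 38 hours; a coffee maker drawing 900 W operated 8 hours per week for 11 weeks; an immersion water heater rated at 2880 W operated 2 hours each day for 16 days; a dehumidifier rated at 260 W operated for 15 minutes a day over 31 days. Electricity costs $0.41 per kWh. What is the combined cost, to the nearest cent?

$90.71

well pump: 1.26 kW × 38 h = 47.88 kWh
coffee maker: Runtime = 8 h/week × 11 weeks = 88 h
coffee maker: 0.9 kW × 88 h = 79.2 kWh
immersion water heater: Runtime = 2 h/day × 16 days = 32 h
immersion water heater: 2.88 kW × 32 h = 92.16 kWh
dehumidifier: Runtime = 15 min × 31 = 465 min = 7.75 h
dehumidifier: 0.26 kW × 7.75 h = 2.015 kWh
Total energy = 221.255 kWh
Cost = 221.255 × $0.41 = $90.71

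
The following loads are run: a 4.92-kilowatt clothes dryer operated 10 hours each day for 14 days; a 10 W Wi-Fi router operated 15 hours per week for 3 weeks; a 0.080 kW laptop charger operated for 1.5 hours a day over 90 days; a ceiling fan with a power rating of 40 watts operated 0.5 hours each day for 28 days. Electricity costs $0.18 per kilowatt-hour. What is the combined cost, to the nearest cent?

$126.11

clothes dryer: Runtime = 10 h/day × 14 days = 140 h
clothes dryer: 4.92 kW × 140 h = 688.8 kWh
Wi-Fi router: Runtime = 15 h/week × 3 weeks = 45 h
Wi-Fi router: 0.01 kW × 45 h = 0.45 kWh
laptop charger: Runtime = 1.5 h/day × 90 days = 135 h
laptop charger: 0.08 kW × 135 h = 10.8 kWh
ceiling fan: Runtime = 0.5 h/day × 28 days = 14 h
ceiling fan: 0.04 kW × 14 h = 0.56 kWh
Total energy = 700.61 kWh
Cost = 700.61 × $0.18 = $126.11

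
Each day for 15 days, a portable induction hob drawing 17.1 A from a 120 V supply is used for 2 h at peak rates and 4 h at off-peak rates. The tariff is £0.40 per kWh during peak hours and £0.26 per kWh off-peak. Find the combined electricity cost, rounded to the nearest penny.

£56.64

Power = 17.1 A × 120 V = 2052 W = 2.052 kW
Peak energy = 2.052 kW × 2 h × 15 = 61.56 kWh
Off-peak energy = 2.052 kW × 4 h × 15 = 123.12 kWh
Cost = 61.56 × £0.40 + 123.12 × £0.26 = £24.624 + £32.0112 = £56.64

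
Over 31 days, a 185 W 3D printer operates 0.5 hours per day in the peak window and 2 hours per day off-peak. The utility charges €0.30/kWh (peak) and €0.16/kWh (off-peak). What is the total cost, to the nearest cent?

€2.70

Peak energy = 0.185 kW × 0.5 h × 31 = 2.8675 kWh
Off-peak energy = 0.185 kW × 2 h × 31 = 11.47 kWh
Cost = 2.8675 × €0.30 + 11.47 × €0.16 = €0.86025 + €1.8352 = €2.70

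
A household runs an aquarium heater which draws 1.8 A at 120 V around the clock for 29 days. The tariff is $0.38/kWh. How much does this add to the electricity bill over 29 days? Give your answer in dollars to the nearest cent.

$57.13

Power = 1.8 A × 120 V = 216 W = 0.216 kW
Runtime = 24 h × 29 = 696 h
Energy = 0.216 kW × 696 h = 150.336 kWh
Cost = 150.336 kWh × $0.38/kWh = $57.13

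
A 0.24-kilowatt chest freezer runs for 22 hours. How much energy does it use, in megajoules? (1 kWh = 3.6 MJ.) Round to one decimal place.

19.0 MJ

Energy = 0.24 kW × 22 h = 5.28 kWh
= 5.28 × 3.6 MJ = 19.0 MJ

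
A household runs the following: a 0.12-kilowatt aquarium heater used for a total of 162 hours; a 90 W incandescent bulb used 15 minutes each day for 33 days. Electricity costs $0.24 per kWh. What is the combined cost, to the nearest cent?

$4.84

aquarium heater: 0.12 kW × 162 h = 19.44 kWh
incandescent bulb: Runtime = 15 min × 33 = 495 min = 8.25 h
incandescent bulb: 0.09 kW × 8.25 h = 0.7425 kWh
Total energy = 20.1825 kWh
Cost = 20.1825 × $0.24 = $4.84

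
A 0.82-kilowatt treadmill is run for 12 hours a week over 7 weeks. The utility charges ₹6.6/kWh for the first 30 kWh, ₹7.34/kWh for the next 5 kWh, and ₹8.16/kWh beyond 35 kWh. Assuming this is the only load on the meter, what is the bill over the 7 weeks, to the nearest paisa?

Runtime = 12 h/week × 7 weeks = 84 h
Energy = 0.82 kW × 84 h = 68.88 kWh
Tier 1 (0–30 kWh): 30 × ₹6.6 = ₹198
Tier 2 (30–35 kWh): 5 × ₹7.34 = ₹36.7
Above 35 kWh: 33.88 × ₹8.16 = ₹276.4608
Bill = ₹511.16

₹511.16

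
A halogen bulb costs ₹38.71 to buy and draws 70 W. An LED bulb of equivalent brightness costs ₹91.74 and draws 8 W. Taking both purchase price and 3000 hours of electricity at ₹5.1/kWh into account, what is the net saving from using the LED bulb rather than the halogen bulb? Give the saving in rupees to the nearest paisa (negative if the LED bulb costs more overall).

₹895.57

halogen bulb: ₹38.71 + (70/1000) kW × 3000 h × ₹5.1 = ₹38.71 + ₹1071 = ₹1109.71
LED bulb: ₹91.74 + (8/1000) kW × 3000 h × ₹5.1 = ₹91.74 + ₹122.4 = ₹214.14
Saving = ₹1109.71 − ₹214.14 = ₹895.57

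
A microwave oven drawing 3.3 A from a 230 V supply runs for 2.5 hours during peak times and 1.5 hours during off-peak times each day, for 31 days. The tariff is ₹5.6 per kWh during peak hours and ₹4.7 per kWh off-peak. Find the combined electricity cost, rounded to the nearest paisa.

₹495.29

Power = 3.3 A × 230 V = 759 W = 0.759 kW
Peak energy = 0.759 kW × 2.5 h × 31 = 58.8225 kWh
Off-peak energy = 0.759 kW × 1.5 h × 31 = 35.2935 kWh
Cost = 58.8225 × ₹5.6 + 35.2935 × ₹4.7 = ₹329.406 + ₹165.87945 = ₹495.29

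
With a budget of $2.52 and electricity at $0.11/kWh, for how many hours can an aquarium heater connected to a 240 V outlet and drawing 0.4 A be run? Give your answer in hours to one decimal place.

Power = 0.4 A × 240 V = 96 W = 0.096 kW
Energy available = $2.52 ÷ $0.11/kWh = 22.9091 kWh
Hours = 22.9091 kWh ÷ 0.096 kW = 238.6 h

238.6 h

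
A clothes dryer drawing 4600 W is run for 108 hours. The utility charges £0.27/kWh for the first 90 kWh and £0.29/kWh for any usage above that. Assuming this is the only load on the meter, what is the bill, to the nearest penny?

£142.27

Energy = 4.6 kW × 108 h = 496.8 kWh
Tier 1 (0–90 kWh): 90 × £0.27 = £24.3
Above 90 kWh: 406.8 × £0.29 = £117.972
Bill = £142.27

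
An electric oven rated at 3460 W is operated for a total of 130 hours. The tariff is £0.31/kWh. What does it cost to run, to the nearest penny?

£139.44

Energy = 3.46 kW × 130 h = 449.8 kWh
Cost = 449.8 kWh × £0.31/kWh = £139.44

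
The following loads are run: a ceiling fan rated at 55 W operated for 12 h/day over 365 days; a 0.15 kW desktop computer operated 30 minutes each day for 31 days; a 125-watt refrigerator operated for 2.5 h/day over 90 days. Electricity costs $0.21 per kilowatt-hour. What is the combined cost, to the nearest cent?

$56.98

ceiling fan: Runtime = 12 h/day × 365 days = 4380 h
ceiling fan: 0.055 kW × 4380 h = 240.9 kWh
desktop computer: Runtime = 30 min × 31 = 930 min = 15.5 h
desktop computer: 0.15 kW × 15.5 h = 2.325 kWh
refrigerator: Runtime = 2.5 h/day × 90 days = 225 h
refrigerator: 0.125 kW × 225 h = 28.125 kWh
Total energy = 271.35 kWh
Cost = 271.35 × $0.21 = $56.98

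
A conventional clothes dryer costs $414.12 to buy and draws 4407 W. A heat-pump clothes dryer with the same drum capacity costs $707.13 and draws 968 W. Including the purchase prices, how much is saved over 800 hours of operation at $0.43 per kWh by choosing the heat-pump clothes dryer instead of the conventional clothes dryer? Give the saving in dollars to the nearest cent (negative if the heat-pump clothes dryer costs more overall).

$890.01

conventional clothes dryer: $414.12 + (4407/1000) kW × 800 h × $0.43 = $414.12 + $1516.008 = $1930.128
heat-pump clothes dryer: $707.13 + (968/1000) kW × 800 h × $0.43 = $707.13 + $332.992 = $1040.122
Saving = $1930.128 − $1040.122 = $890.006 → $890.01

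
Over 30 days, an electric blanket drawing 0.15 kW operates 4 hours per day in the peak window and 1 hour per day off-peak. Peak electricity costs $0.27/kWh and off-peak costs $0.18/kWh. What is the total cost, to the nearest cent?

Peak energy = 0.15 kW × 4 h × 30 = 18 kWh
Off-peak energy = 0.15 kW × 1 h × 30 = 4.5 kWh
Cost = 18 × $0.27 + 4.5 × $0.18 = $4.86 + $0.81 = $5.67

$5.67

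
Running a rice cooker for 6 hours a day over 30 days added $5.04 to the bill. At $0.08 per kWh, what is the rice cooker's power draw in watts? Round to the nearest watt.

Energy = $5.04 ÷ $0.08/kWh = 63 kWh
Runtime = 6 h/day × 30 days = 180 h
Power = 63 kWh ÷ 180 h = 0.35 kW = 350 W

350 W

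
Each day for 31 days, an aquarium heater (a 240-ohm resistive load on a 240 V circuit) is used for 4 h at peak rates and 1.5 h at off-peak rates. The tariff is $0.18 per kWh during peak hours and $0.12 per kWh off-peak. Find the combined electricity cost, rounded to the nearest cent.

Power = V²/R = 240²/240 = 240 W = 0.24 kW
Peak energy = 0.24 kW × 4 h × 31 = 29.76 kWh
Off-peak energy = 0.24 kW × 1.5 h × 31 = 11.16 kWh
Cost = 29.76 × $0.18 + 11.16 × $0.12 = $5.3568 + $1.3392 = $6.70

$6.70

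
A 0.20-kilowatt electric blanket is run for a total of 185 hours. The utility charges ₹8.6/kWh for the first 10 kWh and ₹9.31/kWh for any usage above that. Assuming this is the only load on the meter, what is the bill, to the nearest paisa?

₹337.37

Energy = 0.2 kW × 185 h = 37 kWh
Tier 1 (0–10 kWh): 10 × ₹8.6 = ₹86
Above 10 kWh: 27 × ₹9.31 = ₹251.37
Bill = ₹337.37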